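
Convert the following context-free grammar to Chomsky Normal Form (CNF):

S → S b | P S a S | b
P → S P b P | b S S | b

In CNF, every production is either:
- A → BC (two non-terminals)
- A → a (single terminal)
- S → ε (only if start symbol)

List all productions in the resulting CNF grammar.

TB → b; TA → a; S → b; P → b; S → S TB; S → P X0; X0 → S X1; X1 → TA S; P → S X2; X2 → P X3; X3 → TB P; P → TB X4; X4 → S S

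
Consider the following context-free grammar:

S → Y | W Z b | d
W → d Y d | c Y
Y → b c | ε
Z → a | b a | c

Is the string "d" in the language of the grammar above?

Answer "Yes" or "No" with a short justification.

Yes - a valid derivation exists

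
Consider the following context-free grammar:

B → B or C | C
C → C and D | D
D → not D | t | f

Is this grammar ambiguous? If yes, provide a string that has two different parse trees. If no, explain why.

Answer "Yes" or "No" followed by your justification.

No - the grammar is unambiguous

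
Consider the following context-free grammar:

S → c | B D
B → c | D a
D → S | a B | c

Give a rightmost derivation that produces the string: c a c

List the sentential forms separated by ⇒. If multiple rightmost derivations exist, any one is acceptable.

S ⇒ B D ⇒ B a B ⇒ B a c ⇒ c a c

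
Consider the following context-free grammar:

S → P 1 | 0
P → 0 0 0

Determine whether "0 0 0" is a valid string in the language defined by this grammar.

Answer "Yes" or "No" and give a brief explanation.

No - no valid derivation exists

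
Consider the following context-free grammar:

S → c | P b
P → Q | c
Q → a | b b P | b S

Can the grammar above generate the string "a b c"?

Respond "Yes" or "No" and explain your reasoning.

No - no valid derivation exists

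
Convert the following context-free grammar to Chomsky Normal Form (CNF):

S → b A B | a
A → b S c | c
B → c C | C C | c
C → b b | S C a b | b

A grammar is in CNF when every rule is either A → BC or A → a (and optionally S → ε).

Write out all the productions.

TB → b; S → a; TC → c; A → c; B → c; TA → a; C → b; S → TB X0; X0 → A B; A → TB X1; X1 → S TC; B → TC C; B → C C; C → TB TB; C → S X2; X2 → C X3; X3 → TA TB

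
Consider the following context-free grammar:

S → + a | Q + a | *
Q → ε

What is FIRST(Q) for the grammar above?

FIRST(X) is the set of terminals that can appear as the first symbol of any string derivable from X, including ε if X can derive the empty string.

We compute FIRST(Q) using the standard algorithm.
FIRST(Q) = {ε}
FIRST(S) = {*, +}
Therefore, FIRST(Q) = {ε}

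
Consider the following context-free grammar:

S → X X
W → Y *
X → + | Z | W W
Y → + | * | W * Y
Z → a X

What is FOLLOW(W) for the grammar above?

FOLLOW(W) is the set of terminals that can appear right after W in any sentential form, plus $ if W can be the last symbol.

We compute FOLLOW(W) using the standard algorithm.
FOLLOW(S) starts with {$}.
FIRST(S) = {*, +, a}
FIRST(W) = {*, +}
FIRST(X) = {*, +, a}
FIRST(Y) = {*, +}
FIRST(Z) = {a}
FOLLOW(S) = {$}
FOLLOW(W) = {$, *, +, a}
FOLLOW(X) = {$, *, +, a}
FOLLOW(Y) = {*}
FOLLOW(Z) = {$, *, +, a}
Therefore, FOLLOW(W) = {$, *, +, a}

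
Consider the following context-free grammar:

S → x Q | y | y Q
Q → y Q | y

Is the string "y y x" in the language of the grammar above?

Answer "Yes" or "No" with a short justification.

No - no valid derivation exists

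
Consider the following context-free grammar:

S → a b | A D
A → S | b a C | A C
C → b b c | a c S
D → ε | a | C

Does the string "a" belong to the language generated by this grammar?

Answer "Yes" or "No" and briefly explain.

No - no valid derivation exists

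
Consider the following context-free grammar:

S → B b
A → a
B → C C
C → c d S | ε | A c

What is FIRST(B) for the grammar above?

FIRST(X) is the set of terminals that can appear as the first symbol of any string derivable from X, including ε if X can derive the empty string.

We compute FIRST(B) using the standard algorithm.
FIRST(A) = {a}
FIRST(B) = {a, c, ε}
FIRST(C) = {a, c, ε}
FIRST(S) = {a, b, c}
Therefore, FIRST(B) = {a, c, ε}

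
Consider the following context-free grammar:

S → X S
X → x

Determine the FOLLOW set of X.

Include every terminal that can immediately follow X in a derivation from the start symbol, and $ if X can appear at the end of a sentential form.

We compute FOLLOW(X) using the standard algorithm.
FOLLOW(S) starts with {$}.
FIRST(S) = {x}
FIRST(X) = {x}
FOLLOW(S) = {$}
FOLLOW(X) = {x}
Therefore, FOLLOW(X) = {x}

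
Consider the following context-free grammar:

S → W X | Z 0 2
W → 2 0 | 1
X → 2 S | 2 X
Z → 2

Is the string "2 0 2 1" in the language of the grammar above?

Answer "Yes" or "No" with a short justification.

No - no valid derivation exists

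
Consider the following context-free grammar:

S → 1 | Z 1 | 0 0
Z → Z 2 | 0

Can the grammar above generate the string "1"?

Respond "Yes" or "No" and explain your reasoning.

Yes - a valid derivation exists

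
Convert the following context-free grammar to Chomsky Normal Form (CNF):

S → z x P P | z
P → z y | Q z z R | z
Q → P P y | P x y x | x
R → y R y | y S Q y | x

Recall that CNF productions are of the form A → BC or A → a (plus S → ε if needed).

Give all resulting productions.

TZ → z; TX → x; S → z; TY → y; P → z; Q → x; R → x; S → TZ X0; X0 → TX X1; X1 → P P; P → TZ TY; P → Q X2; X2 → TZ X3; X3 → TZ R; Q → P X4; X4 → P TY; Q → P X5; X5 → TX X6; X6 → TY TX; R → TY X7; X7 → R TY; R → TY X8; X8 → S X9; X9 → Q TY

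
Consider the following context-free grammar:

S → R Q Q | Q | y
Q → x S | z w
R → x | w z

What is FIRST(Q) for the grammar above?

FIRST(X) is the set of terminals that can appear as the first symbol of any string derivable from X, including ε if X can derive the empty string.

We compute FIRST(Q) using the standard algorithm.
FIRST(Q) = {x, z}
FIRST(R) = {w, x}
FIRST(S) = {w, x, y, z}
Therefore, FIRST(Q) = {x, z}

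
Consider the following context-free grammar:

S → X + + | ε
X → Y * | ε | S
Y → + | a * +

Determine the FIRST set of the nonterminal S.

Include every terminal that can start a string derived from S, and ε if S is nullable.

We compute FIRST(S) using the standard algorithm.
FIRST(S) = {+, a, ε}
FIRST(X) = {+, a, ε}
FIRST(Y) = {+, a}
Therefore, FIRST(S) = {+, a, ε}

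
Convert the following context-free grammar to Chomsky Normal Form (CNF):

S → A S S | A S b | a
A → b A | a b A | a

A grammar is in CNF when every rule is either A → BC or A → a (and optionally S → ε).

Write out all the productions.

TB → b; S → a; TA → a; A → a; S → A X0; X0 → S S; S → A X1; X1 → S TB; A → TB A; A → TA X2; X2 → TB A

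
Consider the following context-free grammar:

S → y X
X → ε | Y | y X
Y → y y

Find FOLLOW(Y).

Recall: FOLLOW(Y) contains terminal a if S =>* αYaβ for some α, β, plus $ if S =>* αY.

We compute FOLLOW(Y) using the standard algorithm.
FOLLOW(S) starts with {$}.
FIRST(S) = {y}
FIRST(X) = {y, ε}
FIRST(Y) = {y}
FOLLOW(S) = {$}
FOLLOW(X) = {$}
FOLLOW(Y) = {$}
Therefore, FOLLOW(Y) = {$}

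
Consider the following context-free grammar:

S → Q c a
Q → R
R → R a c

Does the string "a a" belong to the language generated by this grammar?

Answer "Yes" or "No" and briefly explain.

No - no valid derivation exists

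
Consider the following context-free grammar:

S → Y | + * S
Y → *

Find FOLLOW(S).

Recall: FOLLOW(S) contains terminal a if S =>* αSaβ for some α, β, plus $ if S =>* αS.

We compute FOLLOW(S) using the standard algorithm.
FOLLOW(S) starts with {$}.
FIRST(S) = {*, +}
FIRST(Y) = {*}
FOLLOW(S) = {$}
FOLLOW(Y) = {$}
Therefore, FOLLOW(S) = {$}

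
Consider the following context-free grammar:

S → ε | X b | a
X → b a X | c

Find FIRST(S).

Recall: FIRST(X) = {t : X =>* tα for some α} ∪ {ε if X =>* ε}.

We compute FIRST(S) using the standard algorithm.
FIRST(S) = {a, b, c, ε}
FIRST(X) = {b, c}
Therefore, FIRST(S) = {a, b, c, ε}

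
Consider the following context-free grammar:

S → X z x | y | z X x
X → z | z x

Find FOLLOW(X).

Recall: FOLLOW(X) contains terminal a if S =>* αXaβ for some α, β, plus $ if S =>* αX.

We compute FOLLOW(X) using the standard algorithm.
FOLLOW(S) starts with {$}.
FIRST(S) = {y, z}
FIRST(X) = {z}
FOLLOW(S) = {$}
FOLLOW(X) = {x, z}
Therefore, FOLLOW(X) = {x, z}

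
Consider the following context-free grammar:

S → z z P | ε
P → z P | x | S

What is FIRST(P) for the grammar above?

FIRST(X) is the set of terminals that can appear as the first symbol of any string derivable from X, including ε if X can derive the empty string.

We compute FIRST(P) using the standard algorithm.
FIRST(P) = {x, z, ε}
FIRST(S) = {z, ε}
Therefore, FIRST(P) = {x, z, ε}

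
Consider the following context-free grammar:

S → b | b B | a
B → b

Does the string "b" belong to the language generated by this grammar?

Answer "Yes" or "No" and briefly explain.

Yes - a valid derivation exists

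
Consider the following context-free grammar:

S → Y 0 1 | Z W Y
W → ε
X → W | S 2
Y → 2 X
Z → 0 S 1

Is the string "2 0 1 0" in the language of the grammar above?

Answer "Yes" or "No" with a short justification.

No - no valid derivation exists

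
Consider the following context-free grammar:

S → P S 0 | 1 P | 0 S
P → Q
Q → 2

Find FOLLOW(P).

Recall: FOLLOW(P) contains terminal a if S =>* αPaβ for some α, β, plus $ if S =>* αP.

We compute FOLLOW(P) using the standard algorithm.
FOLLOW(S) starts with {$}.
FIRST(P) = {2}
FIRST(Q) = {2}
FIRST(S) = {0, 1, 2}
FOLLOW(P) = {$, 0, 1, 2}
FOLLOW(Q) = {$, 0, 1, 2}
FOLLOW(S) = {$, 0}
Therefore, FOLLOW(P) = {$, 0, 1, 2}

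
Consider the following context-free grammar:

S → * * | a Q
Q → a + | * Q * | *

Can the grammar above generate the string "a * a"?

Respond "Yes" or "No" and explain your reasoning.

No - no valid derivation exists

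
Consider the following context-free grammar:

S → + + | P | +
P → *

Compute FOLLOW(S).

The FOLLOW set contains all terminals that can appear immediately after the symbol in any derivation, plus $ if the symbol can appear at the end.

We compute FOLLOW(S) using the standard algorithm.
FOLLOW(S) starts with {$}.
FIRST(P) = {*}
FIRST(S) = {*, +}
FOLLOW(P) = {$}
FOLLOW(S) = {$}
Therefore, FOLLOW(S) = {$}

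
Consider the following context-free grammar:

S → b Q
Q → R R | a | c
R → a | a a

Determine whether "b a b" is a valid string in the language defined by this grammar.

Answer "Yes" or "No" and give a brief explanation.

No - no valid derivation exists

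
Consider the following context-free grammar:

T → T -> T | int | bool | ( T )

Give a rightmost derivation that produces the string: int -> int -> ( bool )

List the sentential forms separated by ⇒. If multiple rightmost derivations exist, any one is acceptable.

T ⇒ T -> T ⇒ T -> T -> T ⇒ T -> T -> ( T ) ⇒ T -> T -> ( bool ) ⇒ T -> int -> ( bool ) ⇒ int -> int -> ( bool )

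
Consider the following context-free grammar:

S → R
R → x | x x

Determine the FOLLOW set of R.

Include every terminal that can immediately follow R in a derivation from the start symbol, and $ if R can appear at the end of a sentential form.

We compute FOLLOW(R) using the standard algorithm.
FOLLOW(S) starts with {$}.
FIRST(R) = {x}
FIRST(S) = {x}
FOLLOW(R) = {$}
FOLLOW(S) = {$}
Therefore, FOLLOW(R) = {$}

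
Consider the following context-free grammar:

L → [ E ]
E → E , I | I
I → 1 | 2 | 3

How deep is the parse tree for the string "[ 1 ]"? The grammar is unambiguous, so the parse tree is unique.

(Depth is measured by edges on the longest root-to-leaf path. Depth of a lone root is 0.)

3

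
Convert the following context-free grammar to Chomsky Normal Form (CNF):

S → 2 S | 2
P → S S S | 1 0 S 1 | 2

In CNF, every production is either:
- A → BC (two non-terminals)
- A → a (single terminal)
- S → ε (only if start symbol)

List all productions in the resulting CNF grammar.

T2 → 2; S → 2; T1 → 1; T0 → 0; P → 2; S → T2 S; P → S X0; X0 → S S; P → T1 X1; X1 → T0 X2; X2 → S T1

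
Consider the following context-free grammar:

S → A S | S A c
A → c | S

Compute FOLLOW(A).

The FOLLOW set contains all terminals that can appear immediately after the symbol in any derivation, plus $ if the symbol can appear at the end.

We compute FOLLOW(A) using the standard algorithm.
FOLLOW(S) starts with {$}.
FIRST(A) = {c}
FIRST(S) = {c}
FOLLOW(A) = {c}
FOLLOW(S) = {$, c}
Therefore, FOLLOW(A) = {c}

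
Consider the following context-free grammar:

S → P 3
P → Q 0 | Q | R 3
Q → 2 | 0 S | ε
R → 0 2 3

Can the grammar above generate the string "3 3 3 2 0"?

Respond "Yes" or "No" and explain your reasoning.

No - no valid derivation exists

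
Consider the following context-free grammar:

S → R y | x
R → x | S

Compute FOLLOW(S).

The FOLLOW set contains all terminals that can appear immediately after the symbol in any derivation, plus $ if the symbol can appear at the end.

We compute FOLLOW(S) using the standard algorithm.
FOLLOW(S) starts with {$}.
FIRST(R) = {x}
FIRST(S) = {x}
FOLLOW(R) = {y}
FOLLOW(S) = {$, y}
Therefore, FOLLOW(S) = {$, y}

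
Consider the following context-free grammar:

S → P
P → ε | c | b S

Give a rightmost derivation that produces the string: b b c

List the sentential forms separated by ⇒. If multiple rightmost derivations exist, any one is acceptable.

S ⇒ P ⇒ b S ⇒ b P ⇒ b b S ⇒ b b P ⇒ b b c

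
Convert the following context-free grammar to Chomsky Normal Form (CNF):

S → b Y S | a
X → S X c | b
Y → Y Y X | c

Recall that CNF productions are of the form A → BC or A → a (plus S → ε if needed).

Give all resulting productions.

TB → b; S → a; TC → c; X → b; Y → c; S → TB X0; X0 → Y S; X → S X1; X1 → X TC; Y → Y X2; X2 → Y X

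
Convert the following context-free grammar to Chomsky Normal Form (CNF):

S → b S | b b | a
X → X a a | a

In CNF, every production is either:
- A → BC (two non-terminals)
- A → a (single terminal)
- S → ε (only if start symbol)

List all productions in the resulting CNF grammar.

TB → b; S → a; TA → a; X → a; S → TB S; S → TB TB; X → X X0; X0 → TA TA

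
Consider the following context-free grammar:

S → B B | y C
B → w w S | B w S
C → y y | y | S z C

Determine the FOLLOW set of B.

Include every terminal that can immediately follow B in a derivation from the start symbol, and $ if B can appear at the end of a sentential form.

We compute FOLLOW(B) using the standard algorithm.
FOLLOW(S) starts with {$}.
FIRST(B) = {w}
FIRST(C) = {w, y}
FIRST(S) = {w, y}
FOLLOW(B) = {$, w, z}
FOLLOW(C) = {$, w, z}
FOLLOW(S) = {$, w, z}
Therefore, FOLLOW(B) = {$, w, z}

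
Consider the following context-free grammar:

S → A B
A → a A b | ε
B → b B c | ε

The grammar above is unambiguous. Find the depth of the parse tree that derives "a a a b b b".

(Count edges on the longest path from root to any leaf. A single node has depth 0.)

5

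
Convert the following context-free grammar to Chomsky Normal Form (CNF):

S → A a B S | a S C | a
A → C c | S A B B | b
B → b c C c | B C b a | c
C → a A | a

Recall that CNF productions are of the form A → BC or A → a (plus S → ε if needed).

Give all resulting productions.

TA → a; S → a; TC → c; A → b; TB → b; B → c; C → a; S → A X0; X0 → TA X1; X1 → B S; S → TA X2; X2 → S C; A → C TC; A → S X3; X3 → A X4; X4 → B B; B → TB X5; X5 → TC X6; X6 → C TC; B → B X7; X7 → C X8; X8 → TB TA; C → TA A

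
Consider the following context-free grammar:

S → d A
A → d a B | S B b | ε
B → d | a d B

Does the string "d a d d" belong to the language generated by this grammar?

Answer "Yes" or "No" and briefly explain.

No - no valid derivation exists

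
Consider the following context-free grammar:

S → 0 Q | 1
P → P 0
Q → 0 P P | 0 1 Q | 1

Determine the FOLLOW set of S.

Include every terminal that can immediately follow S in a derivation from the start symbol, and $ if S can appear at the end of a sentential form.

We compute FOLLOW(S) using the standard algorithm.
FOLLOW(S) starts with {$}.
FIRST(P) = {}
FIRST(Q) = {0, 1}
FIRST(S) = {0, 1}
FOLLOW(P) = {$, 0}
FOLLOW(Q) = {$}
FOLLOW(S) = {$}
Therefore, FOLLOW(S) = {$}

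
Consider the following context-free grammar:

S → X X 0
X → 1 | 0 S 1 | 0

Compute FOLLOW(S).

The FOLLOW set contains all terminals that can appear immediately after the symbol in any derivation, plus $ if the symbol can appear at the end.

We compute FOLLOW(S) using the standard algorithm.
FOLLOW(S) starts with {$}.
FIRST(S) = {0, 1}
FIRST(X) = {0, 1}
FOLLOW(S) = {$, 1}
FOLLOW(X) = {0, 1}
Therefore, FOLLOW(S) = {$, 1}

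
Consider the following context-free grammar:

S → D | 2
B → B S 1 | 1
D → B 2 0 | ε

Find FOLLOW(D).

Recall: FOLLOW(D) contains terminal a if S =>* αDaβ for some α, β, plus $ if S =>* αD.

We compute FOLLOW(D) using the standard algorithm.
FOLLOW(S) starts with {$}.
FIRST(B) = {1}
FIRST(D) = {1, ε}
FIRST(S) = {1, 2, ε}
FOLLOW(B) = {1, 2}
FOLLOW(D) = {$, 1}
FOLLOW(S) = {$, 1}
Therefore, FOLLOW(D) = {$, 1}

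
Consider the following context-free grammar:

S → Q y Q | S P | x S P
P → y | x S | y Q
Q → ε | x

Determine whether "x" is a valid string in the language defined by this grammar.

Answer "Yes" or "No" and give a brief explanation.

No - no valid derivation exists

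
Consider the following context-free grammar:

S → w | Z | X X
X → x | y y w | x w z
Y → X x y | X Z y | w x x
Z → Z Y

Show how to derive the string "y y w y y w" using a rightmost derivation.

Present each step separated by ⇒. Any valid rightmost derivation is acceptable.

S ⇒ X X ⇒ X y y w ⇒ y y w y y w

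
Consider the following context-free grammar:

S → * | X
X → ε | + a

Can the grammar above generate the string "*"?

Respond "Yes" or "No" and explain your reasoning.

Yes - a valid derivation exists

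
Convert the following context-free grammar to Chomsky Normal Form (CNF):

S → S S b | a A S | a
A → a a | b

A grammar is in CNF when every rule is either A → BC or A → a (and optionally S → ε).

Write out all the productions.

TB → b; TA → a; S → a; A → b; S → S X0; X0 → S TB; S → TA X1; X1 → A S; A → TA TA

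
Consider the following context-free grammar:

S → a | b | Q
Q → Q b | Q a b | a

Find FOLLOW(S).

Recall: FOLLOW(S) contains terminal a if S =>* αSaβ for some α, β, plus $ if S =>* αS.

We compute FOLLOW(S) using the standard algorithm.
FOLLOW(S) starts with {$}.
FIRST(Q) = {a}
FIRST(S) = {a, b}
FOLLOW(Q) = {$, a, b}
FOLLOW(S) = {$}
Therefore, FOLLOW(S) = {$}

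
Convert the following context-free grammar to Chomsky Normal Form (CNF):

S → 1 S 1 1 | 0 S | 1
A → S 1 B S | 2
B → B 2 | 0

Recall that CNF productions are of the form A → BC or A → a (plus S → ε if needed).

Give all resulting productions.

T1 → 1; T0 → 0; S → 1; A → 2; T2 → 2; B → 0; S → T1 X0; X0 → S X1; X1 → T1 T1; S → T0 S; A → S X2; X2 → T1 X3; X3 → B S; B → B T2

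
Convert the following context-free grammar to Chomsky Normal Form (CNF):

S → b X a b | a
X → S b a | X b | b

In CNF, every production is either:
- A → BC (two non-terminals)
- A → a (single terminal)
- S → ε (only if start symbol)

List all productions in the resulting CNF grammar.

TB → b; TA → a; S → a; X → b; S → TB X0; X0 → X X1; X1 → TA TB; X → S X2; X2 → TB TA; X → X TB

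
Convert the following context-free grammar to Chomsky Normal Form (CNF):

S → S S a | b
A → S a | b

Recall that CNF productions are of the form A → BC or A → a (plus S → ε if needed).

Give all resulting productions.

TA → a; S → b; A → b; S → S X0; X0 → S TA; A → S TA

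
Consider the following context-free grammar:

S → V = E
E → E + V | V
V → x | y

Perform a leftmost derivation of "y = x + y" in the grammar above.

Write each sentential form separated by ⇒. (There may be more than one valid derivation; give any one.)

S ⇒ V = E ⇒ y = E ⇒ y = E + V ⇒ y = V + V ⇒ y = x + V ⇒ y = x + y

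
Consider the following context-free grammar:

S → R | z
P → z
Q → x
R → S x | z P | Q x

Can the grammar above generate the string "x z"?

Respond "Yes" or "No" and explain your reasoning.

No - no valid derivation exists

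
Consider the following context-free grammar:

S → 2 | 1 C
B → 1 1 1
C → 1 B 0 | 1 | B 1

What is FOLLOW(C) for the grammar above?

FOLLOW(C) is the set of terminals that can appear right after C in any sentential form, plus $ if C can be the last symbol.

We compute FOLLOW(C) using the standard algorithm.
FOLLOW(S) starts with {$}.
FIRST(B) = {1}
FIRST(C) = {1}
FIRST(S) = {1, 2}
FOLLOW(B) = {0, 1}
FOLLOW(C) = {$}
FOLLOW(S) = {$}
Therefore, FOLLOW(C) = {$}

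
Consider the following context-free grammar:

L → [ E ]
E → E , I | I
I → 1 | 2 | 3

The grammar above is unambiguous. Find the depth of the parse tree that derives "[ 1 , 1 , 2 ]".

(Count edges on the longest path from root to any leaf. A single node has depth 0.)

5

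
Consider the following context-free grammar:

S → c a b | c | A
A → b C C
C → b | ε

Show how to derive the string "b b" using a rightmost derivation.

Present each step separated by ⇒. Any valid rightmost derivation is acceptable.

S ⇒ A ⇒ b C C ⇒ b C b ⇒ b b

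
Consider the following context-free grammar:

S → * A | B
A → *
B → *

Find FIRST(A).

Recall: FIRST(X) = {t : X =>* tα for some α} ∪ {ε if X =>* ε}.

We compute FIRST(A) using the standard algorithm.
FIRST(A) = {*}
FIRST(B) = {*}
FIRST(S) = {*}
Therefore, FIRST(A) = {*}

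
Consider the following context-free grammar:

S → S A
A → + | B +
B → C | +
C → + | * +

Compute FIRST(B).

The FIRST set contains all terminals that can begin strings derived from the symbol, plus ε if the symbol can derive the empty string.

We compute FIRST(B) using the standard algorithm.
FIRST(A) = {*, +}
FIRST(B) = {*, +}
FIRST(C) = {*, +}
FIRST(S) = {}
Therefore, FIRST(B) = {*, +}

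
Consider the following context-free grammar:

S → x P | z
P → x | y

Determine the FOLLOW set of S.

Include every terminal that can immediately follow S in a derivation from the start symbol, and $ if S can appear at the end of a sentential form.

We compute FOLLOW(S) using the standard algorithm.
FOLLOW(S) starts with {$}.
FIRST(P) = {x, y}
FIRST(S) = {x, z}
FOLLOW(P) = {$}
FOLLOW(S) = {$}
Therefore, FOLLOW(S) = {$}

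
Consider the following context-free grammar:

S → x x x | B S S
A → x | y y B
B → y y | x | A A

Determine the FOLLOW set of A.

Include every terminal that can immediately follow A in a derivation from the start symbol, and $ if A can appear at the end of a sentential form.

We compute FOLLOW(A) using the standard algorithm.
FOLLOW(S) starts with {$}.
FIRST(A) = {x, y}
FIRST(B) = {x, y}
FIRST(S) = {x, y}
FOLLOW(A) = {x, y}
FOLLOW(B) = {x, y}
FOLLOW(S) = {$, x, y}
Therefore, FOLLOW(A) = {x, y}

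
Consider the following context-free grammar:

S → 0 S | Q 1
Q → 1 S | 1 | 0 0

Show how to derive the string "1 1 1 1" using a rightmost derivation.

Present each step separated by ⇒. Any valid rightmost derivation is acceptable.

S ⇒ Q 1 ⇒ 1 S 1 ⇒ 1 Q 1 1 ⇒ 1 1 1 1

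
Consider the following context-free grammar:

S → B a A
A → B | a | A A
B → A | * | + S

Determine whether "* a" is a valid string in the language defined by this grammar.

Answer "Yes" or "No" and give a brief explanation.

No - no valid derivation exists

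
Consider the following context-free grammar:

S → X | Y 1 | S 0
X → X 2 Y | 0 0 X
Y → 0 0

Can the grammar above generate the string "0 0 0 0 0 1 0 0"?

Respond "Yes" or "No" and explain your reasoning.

No - no valid derivation exists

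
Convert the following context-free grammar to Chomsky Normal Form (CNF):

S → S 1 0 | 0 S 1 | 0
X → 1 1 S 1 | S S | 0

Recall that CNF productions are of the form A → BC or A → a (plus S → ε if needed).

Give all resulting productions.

T1 → 1; T0 → 0; S → 0; X → 0; S → S X0; X0 → T1 T0; S → T0 X1; X1 → S T1; X → T1 X2; X2 → T1 X3; X3 → S T1; X → S S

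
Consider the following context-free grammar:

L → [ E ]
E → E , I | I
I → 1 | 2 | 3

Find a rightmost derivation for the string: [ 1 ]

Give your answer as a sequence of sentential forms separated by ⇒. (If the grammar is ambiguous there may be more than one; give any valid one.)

L ⇒ [ E ] ⇒ [ I ] ⇒ [ 1 ]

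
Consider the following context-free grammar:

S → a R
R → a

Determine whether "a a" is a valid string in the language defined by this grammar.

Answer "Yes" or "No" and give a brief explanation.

Yes - a valid derivation exists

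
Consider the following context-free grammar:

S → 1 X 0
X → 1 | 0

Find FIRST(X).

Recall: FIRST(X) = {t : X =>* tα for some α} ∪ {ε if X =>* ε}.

We compute FIRST(X) using the standard algorithm.
FIRST(S) = {1}
FIRST(X) = {0, 1}
Therefore, FIRST(X) = {0, 1}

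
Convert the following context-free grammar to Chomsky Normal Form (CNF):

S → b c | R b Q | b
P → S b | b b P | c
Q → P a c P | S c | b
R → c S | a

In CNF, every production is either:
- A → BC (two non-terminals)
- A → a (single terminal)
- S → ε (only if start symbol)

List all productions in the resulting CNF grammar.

TB → b; TC → c; S → b; P → c; TA → a; Q → b; R → a; S → TB TC; S → R X0; X0 → TB Q; P → S TB; P → TB X1; X1 → TB P; Q → P X2; X2 → TA X3; X3 → TC P; Q → S TC; R → TC S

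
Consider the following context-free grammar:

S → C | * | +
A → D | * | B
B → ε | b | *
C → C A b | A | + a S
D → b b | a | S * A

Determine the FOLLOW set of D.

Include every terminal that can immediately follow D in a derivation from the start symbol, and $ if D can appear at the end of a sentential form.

We compute FOLLOW(D) using the standard algorithm.
FOLLOW(S) starts with {$}.
FIRST(A) = {*, +, a, b, ε}
FIRST(B) = {*, b, ε}
FIRST(C) = {*, +, a, b, ε}
FIRST(D) = {*, +, a, b}
FIRST(S) = {*, +, a, b, ε}
FOLLOW(A) = {$, *, +, a, b}
FOLLOW(B) = {$, *, +, a, b}
FOLLOW(C) = {$, *, +, a, b}
FOLLOW(D) = {$, *, +, a, b}
FOLLOW(S) = {$, *, +, a, b}
Therefore, FOLLOW(D) = {$, *, +, a, b}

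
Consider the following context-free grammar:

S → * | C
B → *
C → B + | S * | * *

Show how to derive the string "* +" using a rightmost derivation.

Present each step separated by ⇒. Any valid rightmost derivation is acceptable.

S ⇒ C ⇒ B + ⇒ * +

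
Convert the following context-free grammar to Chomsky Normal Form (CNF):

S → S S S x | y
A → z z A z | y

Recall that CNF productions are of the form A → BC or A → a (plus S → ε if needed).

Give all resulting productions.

TX → x; S → y; TZ → z; A → y; S → S X0; X0 → S X1; X1 → S TX; A → TZ X2; X2 → TZ X3; X3 → A TZ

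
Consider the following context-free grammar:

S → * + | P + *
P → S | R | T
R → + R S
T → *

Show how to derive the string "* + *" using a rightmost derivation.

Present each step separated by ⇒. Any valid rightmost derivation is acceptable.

S ⇒ P + * ⇒ T + * ⇒ * + *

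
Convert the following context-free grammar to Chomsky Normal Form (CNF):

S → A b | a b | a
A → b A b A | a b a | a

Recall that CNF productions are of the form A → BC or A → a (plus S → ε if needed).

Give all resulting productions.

TB → b; TA → a; S → a; A → a; S → A TB; S → TA TB; A → TB X0; X0 → A X1; X1 → TB A; A → TA X2; X2 → TB TA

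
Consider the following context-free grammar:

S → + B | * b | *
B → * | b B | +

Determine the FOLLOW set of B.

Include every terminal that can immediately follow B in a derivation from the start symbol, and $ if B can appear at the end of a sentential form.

We compute FOLLOW(B) using the standard algorithm.
FOLLOW(S) starts with {$}.
FIRST(B) = {*, +, b}
FIRST(S) = {*, +}
FOLLOW(B) = {$}
FOLLOW(S) = {$}
Therefore, FOLLOW(B) = {$}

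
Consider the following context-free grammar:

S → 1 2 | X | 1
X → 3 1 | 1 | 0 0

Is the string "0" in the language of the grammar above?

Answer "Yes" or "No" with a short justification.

No - no valid derivation exists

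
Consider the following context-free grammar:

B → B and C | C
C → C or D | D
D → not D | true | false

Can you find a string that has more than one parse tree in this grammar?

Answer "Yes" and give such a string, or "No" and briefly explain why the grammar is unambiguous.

No - the grammar is unambiguous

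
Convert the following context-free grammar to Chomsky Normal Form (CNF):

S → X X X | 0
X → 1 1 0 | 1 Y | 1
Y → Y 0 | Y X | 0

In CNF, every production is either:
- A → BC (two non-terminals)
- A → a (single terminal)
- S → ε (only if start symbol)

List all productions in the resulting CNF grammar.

S → 0; T1 → 1; T0 → 0; X → 1; Y → 0; S → X X0; X0 → X X; X → T1 X1; X1 → T1 T0; X → T1 Y; Y → Y T0; Y → Y X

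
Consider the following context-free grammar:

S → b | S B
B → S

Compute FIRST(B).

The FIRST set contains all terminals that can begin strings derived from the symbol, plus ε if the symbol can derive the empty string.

We compute FIRST(B) using the standard algorithm.
FIRST(B) = {b}
FIRST(S) = {b}
Therefore, FIRST(B) = {b}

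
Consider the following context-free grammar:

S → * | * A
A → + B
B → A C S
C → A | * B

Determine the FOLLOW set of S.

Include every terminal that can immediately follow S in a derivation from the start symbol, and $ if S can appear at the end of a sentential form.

We compute FOLLOW(S) using the standard algorithm.
FOLLOW(S) starts with {$}.
FIRST(A) = {+}
FIRST(B) = {+}
FIRST(C) = {*, +}
FIRST(S) = {*}
FOLLOW(A) = {$, *, +}
FOLLOW(B) = {$, *, +}
FOLLOW(C) = {*}
FOLLOW(S) = {$, *, +}
Therefore, FOLLOW(S) = {$, *, +}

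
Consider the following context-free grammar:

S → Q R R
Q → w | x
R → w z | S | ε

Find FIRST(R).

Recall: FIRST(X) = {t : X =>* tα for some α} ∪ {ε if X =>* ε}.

We compute FIRST(R) using the standard algorithm.
FIRST(Q) = {w, x}
FIRST(R) = {w, x, ε}
FIRST(S) = {w, x}
Therefore, FIRST(R) = {w, x, ε}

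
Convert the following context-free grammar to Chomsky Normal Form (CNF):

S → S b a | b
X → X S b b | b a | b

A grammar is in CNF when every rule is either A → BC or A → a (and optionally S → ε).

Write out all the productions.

TB → b; TA → a; S → b; X → b; S → S X0; X0 → TB TA; X → X X1; X1 → S X2; X2 → TB TB; X → TB TA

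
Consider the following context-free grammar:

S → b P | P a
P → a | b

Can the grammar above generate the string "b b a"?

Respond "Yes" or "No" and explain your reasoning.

No - no valid derivation exists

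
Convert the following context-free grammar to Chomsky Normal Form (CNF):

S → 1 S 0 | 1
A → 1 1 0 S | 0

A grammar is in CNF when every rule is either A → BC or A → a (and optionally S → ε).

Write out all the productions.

T1 → 1; T0 → 0; S → 1; A → 0; S → T1 X0; X0 → S T0; A → T1 X1; X1 → T1 X2; X2 → T0 S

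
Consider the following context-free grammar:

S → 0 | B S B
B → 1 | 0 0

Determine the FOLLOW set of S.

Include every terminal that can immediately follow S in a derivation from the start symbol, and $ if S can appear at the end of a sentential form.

We compute FOLLOW(S) using the standard algorithm.
FOLLOW(S) starts with {$}.
FIRST(B) = {0, 1}
FIRST(S) = {0, 1}
FOLLOW(B) = {$, 0, 1}
FOLLOW(S) = {$, 0, 1}
Therefore, FOLLOW(S) = {$, 0, 1}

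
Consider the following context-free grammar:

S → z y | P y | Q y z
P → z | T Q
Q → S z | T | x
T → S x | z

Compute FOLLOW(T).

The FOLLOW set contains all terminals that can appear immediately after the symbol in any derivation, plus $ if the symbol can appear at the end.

We compute FOLLOW(T) using the standard algorithm.
FOLLOW(S) starts with {$}.
FIRST(P) = {x, z}
FIRST(Q) = {x, z}
FIRST(S) = {x, z}
FIRST(T) = {x, z}
FOLLOW(P) = {y}
FOLLOW(Q) = {y}
FOLLOW(S) = {$, x, z}
FOLLOW(T) = {x, y, z}
Therefore, FOLLOW(T) = {x, y, z}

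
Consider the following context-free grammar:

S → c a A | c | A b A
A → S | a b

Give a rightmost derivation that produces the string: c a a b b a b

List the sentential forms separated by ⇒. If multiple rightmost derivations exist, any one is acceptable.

S ⇒ c a A ⇒ c a S ⇒ c a A b A ⇒ c a A b a b ⇒ c a a b b a b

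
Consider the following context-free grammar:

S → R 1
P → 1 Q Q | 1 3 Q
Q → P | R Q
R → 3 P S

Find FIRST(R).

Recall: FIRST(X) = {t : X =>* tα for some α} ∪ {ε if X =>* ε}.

We compute FIRST(R) using the standard algorithm.
FIRST(P) = {1}
FIRST(Q) = {1, 3}
FIRST(R) = {3}
FIRST(S) = {3}
Therefore, FIRST(R) = {3}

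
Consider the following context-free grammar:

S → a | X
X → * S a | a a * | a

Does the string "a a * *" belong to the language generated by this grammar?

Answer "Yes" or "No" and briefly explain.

No - no valid derivation exists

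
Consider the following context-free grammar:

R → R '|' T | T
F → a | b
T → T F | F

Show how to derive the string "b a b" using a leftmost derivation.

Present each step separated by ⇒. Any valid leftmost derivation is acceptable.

R ⇒ T ⇒ T F ⇒ T F F ⇒ F F F ⇒ b F F ⇒ b a F ⇒ b a b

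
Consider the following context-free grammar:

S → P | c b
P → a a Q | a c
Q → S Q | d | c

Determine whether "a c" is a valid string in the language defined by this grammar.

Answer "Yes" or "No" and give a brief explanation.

Yes - a valid derivation exists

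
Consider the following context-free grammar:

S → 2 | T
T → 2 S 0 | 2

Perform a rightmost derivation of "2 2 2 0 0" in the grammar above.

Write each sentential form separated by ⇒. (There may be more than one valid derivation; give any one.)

S ⇒ T ⇒ 2 S 0 ⇒ 2 T 0 ⇒ 2 2 S 0 0 ⇒ 2 2 2 0 0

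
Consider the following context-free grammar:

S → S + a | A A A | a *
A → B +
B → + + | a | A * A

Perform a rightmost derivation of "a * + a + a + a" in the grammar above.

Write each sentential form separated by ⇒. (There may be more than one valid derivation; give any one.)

S ⇒ S + a ⇒ S + a + a ⇒ S + a + a + a ⇒ a * + a + a + a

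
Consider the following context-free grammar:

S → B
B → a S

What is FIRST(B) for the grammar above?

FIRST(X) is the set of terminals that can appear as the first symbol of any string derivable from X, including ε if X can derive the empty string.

We compute FIRST(B) using the standard algorithm.
FIRST(B) = {a}
FIRST(S) = {a}
Therefore, FIRST(B) = {a}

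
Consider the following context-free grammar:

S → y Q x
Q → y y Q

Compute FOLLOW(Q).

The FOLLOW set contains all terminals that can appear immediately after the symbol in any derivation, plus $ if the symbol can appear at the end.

We compute FOLLOW(Q) using the standard algorithm.
FOLLOW(S) starts with {$}.
FIRST(Q) = {y}
FIRST(S) = {y}
FOLLOW(Q) = {x}
FOLLOW(S) = {$}
Therefore, FOLLOW(Q) = {x}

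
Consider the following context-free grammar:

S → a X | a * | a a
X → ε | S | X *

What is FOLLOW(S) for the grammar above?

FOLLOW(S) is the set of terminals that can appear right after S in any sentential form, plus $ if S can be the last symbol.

We compute FOLLOW(S) using the standard algorithm.
FOLLOW(S) starts with {$}.
FIRST(S) = {a}
FIRST(X) = {*, a, ε}
FOLLOW(S) = {$, *}
FOLLOW(X) = {$, *}
Therefore, FOLLOW(S) = {$, *}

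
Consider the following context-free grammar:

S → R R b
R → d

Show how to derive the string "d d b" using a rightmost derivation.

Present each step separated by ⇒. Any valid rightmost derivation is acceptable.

S ⇒ R R b ⇒ R d b ⇒ d d b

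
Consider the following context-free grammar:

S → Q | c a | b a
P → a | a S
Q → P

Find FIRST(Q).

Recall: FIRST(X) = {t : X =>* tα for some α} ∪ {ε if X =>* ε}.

We compute FIRST(Q) using the standard algorithm.
FIRST(P) = {a}
FIRST(Q) = {a}
FIRST(S) = {a, b, c}
Therefore, FIRST(Q) = {a}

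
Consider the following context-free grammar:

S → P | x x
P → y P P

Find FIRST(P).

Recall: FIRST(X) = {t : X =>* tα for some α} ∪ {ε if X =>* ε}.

We compute FIRST(P) using the standard algorithm.
FIRST(P) = {y}
FIRST(S) = {x, y}
Therefore, FIRST(P) = {y}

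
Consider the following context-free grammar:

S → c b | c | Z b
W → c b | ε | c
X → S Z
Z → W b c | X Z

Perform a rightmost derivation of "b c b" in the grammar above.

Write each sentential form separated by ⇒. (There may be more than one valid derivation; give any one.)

S ⇒ Z b ⇒ W b c b ⇒ b c b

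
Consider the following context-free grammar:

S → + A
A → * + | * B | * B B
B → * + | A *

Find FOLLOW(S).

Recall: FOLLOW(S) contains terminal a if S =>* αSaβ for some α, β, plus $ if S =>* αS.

We compute FOLLOW(S) using the standard algorithm.
FOLLOW(S) starts with {$}.
FIRST(A) = {*}
FIRST(B) = {*}
FIRST(S) = {+}
FOLLOW(A) = {$, *}
FOLLOW(B) = {$, *}
FOLLOW(S) = {$}
Therefore, FOLLOW(S) = {$}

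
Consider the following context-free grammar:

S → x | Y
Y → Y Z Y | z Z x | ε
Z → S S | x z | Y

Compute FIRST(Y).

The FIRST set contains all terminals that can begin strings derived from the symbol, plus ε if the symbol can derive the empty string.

We compute FIRST(Y) using the standard algorithm.
FIRST(S) = {x, z, ε}
FIRST(Y) = {x, z, ε}
FIRST(Z) = {x, z, ε}
Therefore, FIRST(Y) = {x, z, ε}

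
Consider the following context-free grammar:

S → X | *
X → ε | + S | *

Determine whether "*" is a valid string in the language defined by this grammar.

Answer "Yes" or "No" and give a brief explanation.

Yes - a valid derivation exists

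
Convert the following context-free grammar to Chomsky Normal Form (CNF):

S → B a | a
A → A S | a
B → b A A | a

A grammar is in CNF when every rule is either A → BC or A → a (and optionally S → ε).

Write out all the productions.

TA → a; S → a; A → a; TB → b; B → a; S → B TA; A → A S; B → TB X0; X0 → A A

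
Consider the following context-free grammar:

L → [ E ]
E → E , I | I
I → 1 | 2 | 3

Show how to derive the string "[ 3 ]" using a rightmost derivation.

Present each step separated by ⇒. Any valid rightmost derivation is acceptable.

L ⇒ [ E ] ⇒ [ I ] ⇒ [ 3 ]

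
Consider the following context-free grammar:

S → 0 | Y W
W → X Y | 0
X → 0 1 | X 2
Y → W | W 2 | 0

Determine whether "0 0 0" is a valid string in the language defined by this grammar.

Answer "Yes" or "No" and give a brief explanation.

No - no valid derivation exists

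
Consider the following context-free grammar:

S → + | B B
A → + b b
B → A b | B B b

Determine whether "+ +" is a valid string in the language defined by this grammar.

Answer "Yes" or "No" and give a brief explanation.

No - no valid derivation exists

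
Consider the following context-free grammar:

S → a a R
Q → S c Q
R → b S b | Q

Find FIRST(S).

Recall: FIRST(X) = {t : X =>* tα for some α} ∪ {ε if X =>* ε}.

We compute FIRST(S) using the standard algorithm.
FIRST(Q) = {a}
FIRST(R) = {a, b}
FIRST(S) = {a}
Therefore, FIRST(S) = {a}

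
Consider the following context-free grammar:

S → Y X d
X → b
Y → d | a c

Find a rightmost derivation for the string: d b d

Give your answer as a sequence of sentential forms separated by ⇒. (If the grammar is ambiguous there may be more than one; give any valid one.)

S ⇒ Y X d ⇒ Y b d ⇒ d b d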